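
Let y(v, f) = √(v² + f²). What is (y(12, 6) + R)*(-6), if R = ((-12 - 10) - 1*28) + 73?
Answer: -138 - 36*√5 ≈ -218.50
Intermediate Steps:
y(v, f) = √(f² + v²)
R = 23 (R = (-22 - 28) + 73 = -50 + 73 = 23)
(y(12, 6) + R)*(-6) = (√(6² + 12²) + 23)*(-6) = (√(36 + 144) + 23)*(-6) = (√180 + 23)*(-6) = (6*√5 + 23)*(-6) = (23 + 6*√5)*(-6) = -138 - 36*√5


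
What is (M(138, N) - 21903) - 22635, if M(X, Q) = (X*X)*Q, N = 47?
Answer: 850530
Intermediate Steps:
M(X, Q) = Q*X² (M(X, Q) = X²*Q = Q*X²)
(M(138, N) - 21903) - 22635 = (47*138² - 21903) - 22635 = (47*19044 - 21903) - 22635 = (895068 - 21903) - 22635 = 873165 - 22635 = 850530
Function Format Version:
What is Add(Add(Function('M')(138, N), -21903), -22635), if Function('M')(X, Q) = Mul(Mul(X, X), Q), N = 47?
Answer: 850530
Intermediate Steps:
Function('M')(X, Q) = Mul(Q, Pow(X, 2)) (Function('M')(X, Q) = Mul(Pow(X, 2), Q) = Mul(Q, Pow(X, 2)))
Add(Add(Function('M')(138, N), -21903), -22635) = Add(Add(Mul(47, Pow(138, 2)), -21903), -22635) = Add(Add(Mul(47, 19044), -21903), -22635) = Add(Add(895068, -21903), -22635) = Add(873165, -22635) = 850530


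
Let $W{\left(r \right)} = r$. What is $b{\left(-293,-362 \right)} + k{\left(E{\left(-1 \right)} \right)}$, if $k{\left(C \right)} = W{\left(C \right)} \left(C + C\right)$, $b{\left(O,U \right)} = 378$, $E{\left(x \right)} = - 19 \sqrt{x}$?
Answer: $-344$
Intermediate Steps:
$k{\left(C \right)} = 2 C^{2}$ ($k{\left(C \right)} = C \left(C + C\right) = C 2 C = 2 C^{2}$)
$b{\left(-293,-362 \right)} + k{\left(E{\left(-1 \right)} \right)} = 378 + 2 \left(- 19 \sqrt{-1}\right)^{2} = 378 + 2 \left(- 19 i\right)^{2} = 378 + 2 \left(-361\right) = 378 - 722 = -344$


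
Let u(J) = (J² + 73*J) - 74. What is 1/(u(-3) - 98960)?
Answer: -1/99244 ≈ -1.0076e-5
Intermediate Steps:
u(J) = -74 + J² + 73*J
1/(u(-3) - 98960) = 1/((-74 + (-3)² + 73*(-3)) - 98960) = 1/((-74 + 9 - 219) - 98960) = 1/(-284 - 98960) = 1/(-99244) = -1/99244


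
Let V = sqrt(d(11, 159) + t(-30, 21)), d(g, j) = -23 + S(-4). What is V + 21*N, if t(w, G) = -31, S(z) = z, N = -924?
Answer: -19404 + I*sqrt(58) ≈ -19404.0 + 7.6158*I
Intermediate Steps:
d(g, j) = -27 (d(g, j) = -23 - 4 = -27)
V = I*sqrt(58) (V = sqrt(-27 - 31) = sqrt(-58) = I*sqrt(58) ≈ 7.6158*I)
V + 21*N = I*sqrt(58) + 21*(-924) = I*sqrt(58) - 19404 = -19404 + I*sqrt(58)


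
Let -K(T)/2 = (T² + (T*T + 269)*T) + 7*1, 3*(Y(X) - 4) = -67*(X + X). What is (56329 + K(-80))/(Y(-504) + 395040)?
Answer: 1110555/417556 ≈ 2.6597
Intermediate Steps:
Y(X) = 4 - 134*X/3 (Y(X) = 4 + (-67*(X + X))/3 = 4 + (-134*X)/3 = 4 - 134*X/3)
K(T) = -14 - 2*T² - 2*T*(269 + T²) (K(T) = -2*((T² + (T*T + 269)*T) + 7*1) = -2*((T² + (T² + 269)*T) + 7) = -2*((T² + (269 + T²)*T) + 7) = -2*((T² + T*(269 + T²)) + 7) = -2*(7 + T² + T*(269 + T²)) = -14 - 2*T² - 2*T*(269 + T²))
(56329 + K(-80))/(Y(-504) + 395040) = (56329 + (-14 - 538*(-80) - 2*(-80)² - 2*(-80)³))/((4 - 134/3*(-504)) + 395040) = (56329 + (-14 + 43040 - 2*6400 - 2*(-512000)))/((4 + 22512) + 395040) = (56329 + (-14 + 43040 - 12800 + 1024000))/(22516 + 395040) = (56329 + 1054226)/417556 = 1110555*(1/417556) = 1110555/417556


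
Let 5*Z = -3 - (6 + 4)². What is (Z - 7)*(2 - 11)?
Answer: 1242/5 ≈ 248.40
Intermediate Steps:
Z = -103/5 (Z = (-3 - (6 + 4)²)/5 = (-3 - 1*10²)/5 = (-3 - 1*100)/5 = (-3 - 100)/5 = (⅕)*(-103) = -103/5 ≈ -20.600)
(Z - 7)*(2 - 11) = (-103/5 - 7)*(2 - 11) = -138/5*(-9) = 1242/5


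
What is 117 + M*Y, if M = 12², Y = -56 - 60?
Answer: -16587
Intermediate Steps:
Y = -116
M = 144
117 + M*Y = 117 + 144*(-116) = 117 - 16704 = -16587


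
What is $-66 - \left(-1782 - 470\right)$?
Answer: $2186$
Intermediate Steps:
$-66 - \left(-1782 - 470\right) = -66 - -2252 = -66 + 2252 = 2186$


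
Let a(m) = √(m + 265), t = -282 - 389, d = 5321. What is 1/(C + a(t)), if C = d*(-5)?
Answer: -26605/707826431 - I*√406/707826431 ≈ -3.7587e-5 - 2.8467e-8*I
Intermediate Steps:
t = -671
a(m) = √(265 + m)
C = -26605 (C = 5321*(-5) = -26605)
1/(C + a(t)) = 1/(-26605 + √(265 - 671)) = 1/(-26605 + √(-406)) = 1/(-26605 + I*√406)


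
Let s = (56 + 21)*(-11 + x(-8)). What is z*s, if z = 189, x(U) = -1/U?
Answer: -1266111/8 ≈ -1.5826e+5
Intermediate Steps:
s = -6699/8 (s = (56 + 21)*(-11 - 1/(-8)) = 77*(-11 - 1*(-⅛)) = 77*(-11 + ⅛) = 77*(-87/8) = -6699/8 ≈ -837.38)
z*s = 189*(-6699/8) = -1266111/8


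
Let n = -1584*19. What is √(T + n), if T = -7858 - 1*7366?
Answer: 2*I*√11330 ≈ 212.89*I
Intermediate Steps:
n = -30096
T = -15224 (T = -7858 - 7366 = -15224)
√(T + n) = √(-15224 - 30096) = √(-45320) = 2*I*√11330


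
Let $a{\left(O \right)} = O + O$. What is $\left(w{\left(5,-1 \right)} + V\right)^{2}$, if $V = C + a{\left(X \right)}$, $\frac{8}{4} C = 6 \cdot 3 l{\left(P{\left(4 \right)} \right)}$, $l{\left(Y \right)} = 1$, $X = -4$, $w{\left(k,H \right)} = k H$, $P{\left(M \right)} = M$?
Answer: $16$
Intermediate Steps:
$w{\left(k,H \right)} = H k$
$a{\left(O \right)} = 2 O$
$C = 9$ ($C = \frac{6 \cdot 3 \cdot 1}{2} = \frac{18 \cdot 1}{2} = \frac{1}{2} \cdot 18 = 9$)
$V = 1$ ($V = 9 + 2 \left(-4\right) = 9 - 8 = 1$)
$\left(w{\left(5,-1 \right)} + V\right)^{2} = \left(\left(-1\right) 5 + 1\right)^{2} = \left(-5 + 1\right)^{2} = \left(-4\right)^{2} = 16$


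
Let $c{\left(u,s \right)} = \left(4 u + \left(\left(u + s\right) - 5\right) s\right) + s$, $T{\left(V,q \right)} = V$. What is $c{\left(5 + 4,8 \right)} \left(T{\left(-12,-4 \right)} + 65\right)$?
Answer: $7420$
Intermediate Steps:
$c{\left(u,s \right)} = s + 4 u + s \left(-5 + s + u\right)$ ($c{\left(u,s \right)} = \left(4 u + \left(\left(s + u\right) - 5\right) s\right) + s = \left(4 u + \left(-5 + s + u\right) s\right) + s = \left(4 u + s \left(-5 + s + u\right)\right) + s = s + 4 u + s \left(-5 + s + u\right)$)
$c{\left(5 + 4,8 \right)} \left(T{\left(-12,-4 \right)} + 65\right) = \left(8^{2} - 32 + 4 \left(5 + 4\right) + 8 \left(5 + 4\right)\right) \left(-12 + 65\right) = \left(64 - 32 + 4 \cdot 9 + 8 \cdot 9\right) 53 = \left(64 - 32 + 36 + 72\right) 53 = 140 \cdot 53 = 7420$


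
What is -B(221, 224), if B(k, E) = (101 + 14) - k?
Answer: 106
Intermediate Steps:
B(k, E) = 115 - k
-B(221, 224) = -(115 - 1*221) = -(115 - 221) = -1*(-106) = 106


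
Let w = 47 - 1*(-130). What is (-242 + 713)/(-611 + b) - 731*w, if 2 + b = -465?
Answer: -139479657/1078 ≈ -1.2939e+5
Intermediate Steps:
b = -467 (b = -2 - 465 = -467)
w = 177 (w = 47 + 130 = 177)
(-242 + 713)/(-611 + b) - 731*w = (-242 + 713)/(-611 - 467) - 731*177 = 471/(-1078) - 129387 = 471*(-1/1078) - 129387 = -471/1078 - 129387 = -139479657/1078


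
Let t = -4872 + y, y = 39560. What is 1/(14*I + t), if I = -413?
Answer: 1/28906 ≈ 3.4595e-5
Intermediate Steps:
t = 34688 (t = -4872 + 39560 = 34688)
1/(14*I + t) = 1/(14*(-413) + 34688) = 1/(-5782 + 34688) = 1/28906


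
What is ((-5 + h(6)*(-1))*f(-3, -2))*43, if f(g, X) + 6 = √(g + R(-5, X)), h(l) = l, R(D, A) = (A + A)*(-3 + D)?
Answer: 2838 - 473*√29 ≈ 290.82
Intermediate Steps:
R(D, A) = 2*A*(-3 + D) (R(D, A) = (2*A)*(-3 + D) = 2*A*(-3 + D))
f(g, X) = -6 + √(g - 16*X) (f(g, X) = -6 + √(g + 2*X*(-3 - 5)) = -6 + √(g + 2*X*(-8)) = -6 + √(g - 16*X))
((-5 + h(6)*(-1))*f(-3, -2))*43 = ((-5 + 6*(-1))*(-6 + √(-3 - 16*(-2))))*43 = ((-5 - 6)*(-6 + √(-3 + 32)))*43 = -11*(-6 + √29)*43 = (66 - 11*√29)*43 = 2838 - 473*√29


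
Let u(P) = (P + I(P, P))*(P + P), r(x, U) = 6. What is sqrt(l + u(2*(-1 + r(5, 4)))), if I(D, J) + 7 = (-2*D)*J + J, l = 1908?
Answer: 2*I*sqrt(458) ≈ 42.802*I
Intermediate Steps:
I(D, J) = -7 + J - 2*D*J (I(D, J) = -7 + ((-2*D)*J + J) = -7 + (-2*D*J + J) = -7 + (J - 2*D*J) = -7 + J - 2*D*J)
u(P) = 2*P*(-7 - 2*P**2 + 2*P) (u(P) = (P + (-7 + P - 2*P*P))*(P + P) = (P + (-7 + P - 2*P**2))*(2*P) = (-7 - 2*P**2 + 2*P)*(2*P) = 2*P*(-7 - 2*P**2 + 2*P))
sqrt(l + u(2*(-1 + r(5, 4)))) = sqrt(1908 + 2*(2*(-1 + 6))*(-7 - 2*4*(-1 + 6)**2 + 2*(2*(-1 + 6)))) = sqrt(1908 + 2*(2*5)*(-7 - 2*(2*5)**2 + 2*(2*5))) = sqrt(1908 + 2*10*(-7 - 2*10**2 + 2*10)) = sqrt(1908 + 2*10*(-7 - 2*100 + 20)) = sqrt(1908 + 2*10*(-7 - 200 + 20)) = sqrt(1908 + 2*10*(-187)) = sqrt(1908 - 3740) = sqrt(-1832) = 2*I*sqrt(458)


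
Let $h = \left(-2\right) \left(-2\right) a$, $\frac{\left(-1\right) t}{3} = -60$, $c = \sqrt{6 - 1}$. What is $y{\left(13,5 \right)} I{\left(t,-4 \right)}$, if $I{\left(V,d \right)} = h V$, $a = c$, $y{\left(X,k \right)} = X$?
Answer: $9360 \sqrt{5} \approx 20930.0$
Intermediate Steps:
$c = \sqrt{5} \approx 2.2361$
$t = 180$ ($t = \left(-3\right) \left(-60\right) = 180$)
$a = \sqrt{5} \approx 2.2361$
$h = 4 \sqrt{5}$ ($h = \left(-2\right) \left(-2\right) \sqrt{5} = 4 \sqrt{5} \approx 8.9443$)
$I{\left(V,d \right)} = 4 V \sqrt{5}$ ($I{\left(V,d \right)} = 4 \sqrt{5} V = 4 V \sqrt{5}$)
$y{\left(13,5 \right)} I{\left(t,-4 \right)} = 13 \cdot 4 \cdot 180 \sqrt{5} = 13 \cdot 720 \sqrt{5} = 9360 \sqrt{5}$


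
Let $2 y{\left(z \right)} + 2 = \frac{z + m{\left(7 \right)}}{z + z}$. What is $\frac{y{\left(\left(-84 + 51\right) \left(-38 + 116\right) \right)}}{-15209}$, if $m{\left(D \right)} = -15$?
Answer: $\frac{2569}{52197288} \approx 4.9217 \cdot 10^{-5}$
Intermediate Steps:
$y{\left(z \right)} = -1 + \frac{-15 + z}{4 z}$ ($y{\left(z \right)} = -1 + \frac{\left(z - 15\right) \frac{1}{z + z}}{2} = -1 + \frac{\left(-15 + z\right) \frac{1}{2 z}}{2} = -1 + \frac{\frac{1}{2} \frac{1}{z} \left(-15 + z\right)}{2} = -1 + \frac{-15 + z}{4 z}$)
$\frac{y{\left(\left(-84 + 51\right) \left(-38 + 116\right) \right)}}{-15209} = \frac{\frac{3}{4} \frac{1}{\left(-84 + 51\right) \left(-38 + 116\right)} \left(-5 - \left(-84 + 51\right) \left(-38 + 116\right)\right)}{-15209} = \frac{3 \left(-5 - \left(-33\right) 78\right)}{4 \left(\left(-33\right) 78\right)} \left(- \frac{1}{15209}\right) = \frac{3 \left(-5 - -2574\right)}{4 \left(-2574\right)} \left(- \frac{1}{15209}\right) = \frac{3}{4} \left(- \frac{1}{2574}\right) \left(-5 + 2574\right) \left(- \frac{1}{15209}\right) = \frac{3}{4} \left(- \frac{1}{2574}\right) 2569 \left(- \frac{1}{15209}\right) = \left(- \frac{2569}{3432}\right) \left(- \frac{1}{15209}\right) = \frac{2569}{52197288}$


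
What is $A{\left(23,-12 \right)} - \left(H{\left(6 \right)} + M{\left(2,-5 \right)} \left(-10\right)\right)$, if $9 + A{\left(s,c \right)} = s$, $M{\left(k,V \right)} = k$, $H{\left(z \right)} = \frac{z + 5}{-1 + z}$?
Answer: $\frac{159}{5} \approx 31.8$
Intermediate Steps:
$H{\left(z \right)} = \frac{5 + z}{-1 + z}$
$A{\left(s,c \right)} = -9 + s$
$A{\left(23,-12 \right)} - \left(H{\left(6 \right)} + M{\left(2,-5 \right)} \left(-10\right)\right) = \left(-9 + 23\right) - \left(\frac{5 + 6}{-1 + 6} + 2 \left(-10\right)\right) = 14 - \left(\frac{1}{5} \cdot 11 - 20\right) = 14 - \left(\frac{11}{5} - 20\right) = 14 - - \frac{89}{5} = 14 + \frac{89}{5} = \frac{159}{5}$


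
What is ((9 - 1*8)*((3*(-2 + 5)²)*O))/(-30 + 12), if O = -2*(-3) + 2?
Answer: -12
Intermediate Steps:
O = 8 (O = 6 + 2 = 8)
((9 - 1*8)*((3*(-2 + 5)²)*O))/(-30 + 12) = ((9 - 1*8)*((3*(-2 + 5)²)*8))/(-30 + 12) = ((9 - 8)*((3*3²)*8))/(-18) = (1*((3*9)*8))*(-1/18) = (1*(27*8))*(-1/18) = (1*216)*(-1/18) = 216*(-1/18) = -12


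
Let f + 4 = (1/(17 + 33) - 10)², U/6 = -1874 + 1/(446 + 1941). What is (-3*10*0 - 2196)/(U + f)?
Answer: 4368210000/22176019871 ≈ 0.19698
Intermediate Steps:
U = -26839422/2387 (U = 6*(-1874 + 1/(446 + 1941)) = 6*(-1874 + 1/2387) = 6*(-4473237/2387) = -26839422/2387 ≈ -11244.)
f = 239001/2500 (f = -4 + (1/(17 + 33) - 10)² = -4 + (1/50 - 10)² = -4 + (-499/50)² = -4 + 249001/2500 = 239001/2500 ≈ 95.600)
(-3*10*0 - 2196)/(U + f) = (-3*10*0 - 2196)/(-26839422/2387 + 239001/2500) = (-30*0 - 2196)/(-66528059613/5967500) = (0 - 2196)*(-5967500/66528059613) = -2196*(-5967500/66528059613) = 4368210000/22176019871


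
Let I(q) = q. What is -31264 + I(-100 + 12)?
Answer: -31352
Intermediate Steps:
-31264 + I(-100 + 12) = -31264 + (-100 + 12) = -31264 - 88 = -31352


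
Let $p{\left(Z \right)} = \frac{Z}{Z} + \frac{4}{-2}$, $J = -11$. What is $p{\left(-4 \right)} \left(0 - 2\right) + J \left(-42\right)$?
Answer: $464$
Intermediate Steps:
$p{\left(Z \right)} = -1$ ($p{\left(Z \right)} = 1 + 4 \left(- \frac{1}{2}\right) = 1 - 2 = -1$)
$p{\left(-4 \right)} \left(0 - 2\right) + J \left(-42\right) = - (0 - 2) - -462 = \left(-1\right) \left(-2\right) + 462 = 2 + 462 = 464$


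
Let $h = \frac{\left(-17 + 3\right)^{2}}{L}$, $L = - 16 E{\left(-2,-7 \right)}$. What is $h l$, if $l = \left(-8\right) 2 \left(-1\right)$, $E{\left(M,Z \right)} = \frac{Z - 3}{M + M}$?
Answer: $- \frac{392}{5} \approx -78.4$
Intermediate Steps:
$E{\left(M,Z \right)} = \frac{-3 + Z}{2 M}$
$L = -40$ ($L = - 16 \frac{-3 - 7}{2 \left(-2\right)} = - 16 \cdot \frac{1}{2} \left(- \frac{1}{2}\right) \left(-10\right) = \left(-16\right) \frac{5}{2} = -40$)
$l = 16$ ($l = \left(-16\right) \left(-1\right) = 16$)
$h = - \frac{49}{10}$ ($h = \frac{\left(-17 + 3\right)^{2}}{-40} = \left(-14\right)^{2} \left(- \frac{1}{40}\right) = 196 \left(- \frac{1}{40}\right) = - \frac{49}{10} \approx -4.9$)
$h l = \left(- \frac{49}{10}\right) 16 = - \frac{392}{5}$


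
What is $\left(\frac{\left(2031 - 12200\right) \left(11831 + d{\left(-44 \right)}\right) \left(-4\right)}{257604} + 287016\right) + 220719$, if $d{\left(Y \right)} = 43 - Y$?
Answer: $\frac{32819835877}{64401} \approx 5.0962 \cdot 10^{5}$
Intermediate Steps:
$\left(\frac{\left(2031 - 12200\right) \left(11831 + d{\left(-44 \right)}\right) \left(-4\right)}{257604} + 287016\right) + 220719 = \left(\frac{\left(2031 - 12200\right) \left(11831 + \left(43 - -44\right)\right) \left(-4\right)}{257604} + 287016\right) + 220719 = \left(- 10169 \left(11831 + \left(43 + 44\right)\right) \left(-4\right) \frac{1}{257604} + 287016\right) + 220719 = \left(- 10169 \left(11831 + 87\right) \left(-4\right) \frac{1}{257604} + 287016\right) + 220719 = \left(\left(-10169\right) 11918 \left(-4\right) \frac{1}{257604} + 287016\right) + 220719 = \left(\left(-121194142\right) \left(-4\right) \frac{1}{257604} + 287016\right) + 220719 = \left(484776568 \cdot \frac{1}{257604} + 287016\right) + 220719 = \left(\frac{121194142}{64401} + 287016\right) + 220719 = \frac{18605311558}{64401} + 220719 = \frac{32819835877}{64401}$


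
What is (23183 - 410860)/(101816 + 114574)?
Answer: -387677/216390 ≈ -1.7916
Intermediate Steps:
(23183 - 410860)/(101816 + 114574) = -387677/216390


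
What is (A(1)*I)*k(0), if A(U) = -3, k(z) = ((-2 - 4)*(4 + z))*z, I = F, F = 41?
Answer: 0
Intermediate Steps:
I = 41
k(z) = z*(-24 - 6*z) (k(z) = (-6*(4 + z))*z = (-24 - 6*z)*z = z*(-24 - 6*z))
(A(1)*I)*k(0) = (-3*41)*(-6*0*(4 + 0)) = -(-738)*0*4 = -123*0 = 0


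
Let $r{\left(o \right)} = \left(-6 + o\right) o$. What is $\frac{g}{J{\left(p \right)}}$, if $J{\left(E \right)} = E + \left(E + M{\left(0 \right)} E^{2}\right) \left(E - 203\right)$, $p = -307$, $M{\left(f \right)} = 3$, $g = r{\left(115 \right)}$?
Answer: $- \frac{12535}{144044707} \approx -8.7022 \cdot 10^{-5}$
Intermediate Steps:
$r{\left(o \right)} = o \left(-6 + o\right)$
$g = 12535$ ($g = 115 \left(-6 + 115\right) = 115 \cdot 109 = 12535$)
$J{\left(E \right)} = E + \left(-203 + E\right) \left(E + 3 E^{2}\right)$ ($J{\left(E \right)} = E + \left(E + 3 E^{2}\right) \left(E - 203\right) = E + \left(E + 3 E^{2}\right) \left(-203 + E\right) = E + \left(-203 + E\right) \left(E + 3 E^{2}\right)$)
$\frac{g}{J{\left(p \right)}} = \frac{12535}{\left(-307\right) \left(-202 - -186656 + 3 \left(-307\right)^{2}\right)} = \frac{12535}{\left(-307\right) \left(-202 + 186656 + 3 \cdot 94249\right)} = \frac{12535}{\left(-307\right) \left(-202 + 186656 + 282747\right)} = \frac{12535}{\left(-307\right) 469201} = \frac{12535}{-144044707} = 12535 \left(- \frac{1}{144044707}\right) = - \frac{12535}{144044707}$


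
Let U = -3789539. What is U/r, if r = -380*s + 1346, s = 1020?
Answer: 3789539/386254 ≈ 9.8110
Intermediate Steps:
r = -386254 (r = -380*1020 + 1346 = -387600 + 1346 = -386254)
U/r = -3789539/(-386254) = -3789539*(-1/386254) = 3789539/386254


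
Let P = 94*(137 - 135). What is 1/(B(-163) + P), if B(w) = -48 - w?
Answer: 1/303 ≈ 0.0033003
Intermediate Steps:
P = 188 (P = 94*2 = 188)
1/(B(-163) + P) = 1/((-48 - 1*(-163)) + 188) = 1/((-48 + 163) + 188) = 1/(115 + 188) = 1/303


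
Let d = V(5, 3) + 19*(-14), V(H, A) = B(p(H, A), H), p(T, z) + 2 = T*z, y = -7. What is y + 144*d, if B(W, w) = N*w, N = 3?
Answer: -36151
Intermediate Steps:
p(T, z) = -2 + T*z
B(W, w) = 3*w
V(H, A) = 3*H
d = -251 (d = 3*5 + 19*(-14) = 15 - 266 = -251)
y + 144*d = -7 + 144*(-251) = -7 - 36144 = -36151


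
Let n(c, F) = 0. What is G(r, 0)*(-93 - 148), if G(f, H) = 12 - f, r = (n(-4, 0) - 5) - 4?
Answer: -5061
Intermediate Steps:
r = -9 (r = (0 - 5) - 4 = -5 - 4 = -9)
G(r, 0)*(-93 - 148) = (12 - 1*(-9))*(-93 - 148) = (12 + 9)*(-241) = 21*(-241) = -5061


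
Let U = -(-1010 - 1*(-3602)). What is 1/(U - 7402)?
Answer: -1/9994 ≈ -0.00010006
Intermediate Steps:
U = -2592 (U = -(-1010 + 3602) = -1*2592 = -2592)
1/(U - 7402) = 1/(-2592 - 7402) = 1/(-9994) = -1/9994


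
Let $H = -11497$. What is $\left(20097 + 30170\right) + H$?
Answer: $38770$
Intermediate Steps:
$\left(20097 + 30170\right) + H = \left(20097 + 30170\right) - 11497 = 50267 - 11497 = 38770$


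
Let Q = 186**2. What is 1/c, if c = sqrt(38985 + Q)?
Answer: sqrt(73581)/73581 ≈ 0.0036865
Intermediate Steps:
Q = 34596
c = sqrt(73581) (c = sqrt(38985 + 34596) = sqrt(73581) ≈ 271.26)
1/c = 1/(sqrt(73581)) = sqrt(73581)/73581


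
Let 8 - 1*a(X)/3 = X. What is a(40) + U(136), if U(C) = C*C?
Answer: 18400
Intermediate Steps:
U(C) = C²
a(X) = 24 - 3*X
a(40) + U(136) = (24 - 3*40) + 136² = (24 - 120) + 18496 = -96 + 18496 = 18400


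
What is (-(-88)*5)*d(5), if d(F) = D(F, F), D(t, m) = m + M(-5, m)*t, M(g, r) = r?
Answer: 13200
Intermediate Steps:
D(t, m) = m + m*t
d(F) = F*(1 + F)
(-(-88)*5)*d(5) = (-(-88)*5)*(5*(1 + 5)) = (-11*(-40))*(5*6) = 440*30 = 13200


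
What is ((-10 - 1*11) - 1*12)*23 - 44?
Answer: -803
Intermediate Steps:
((-10 - 1*11) - 1*12)*23 - 44 = ((-10 - 11) - 12)*23 - 44 = (-21 - 12)*23 - 44 = -33*23 - 44 = -759 - 44 = -803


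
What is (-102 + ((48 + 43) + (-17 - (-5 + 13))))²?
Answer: 1296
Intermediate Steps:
(-102 + ((48 + 43) + (-17 - (-5 + 13))))² = (-102 + (91 + (-17 - 1*8)))² = (-102 + (91 + (-17 - 8)))² = (-102 + (91 - 25))² = (-102 + 66)² = (-36)² = 1296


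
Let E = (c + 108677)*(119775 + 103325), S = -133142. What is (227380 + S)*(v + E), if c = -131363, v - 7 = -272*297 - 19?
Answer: -476969371144248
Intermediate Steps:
v = -80796 (v = 7 + (-272*297 - 19) = 7 + (-80784 - 19) = 7 - 80803 = -80796)
E = -5061246600 (E = (-131363 + 108677)*(119775 + 103325) = -22686*223100 = -5061246600)
(227380 + S)*(v + E) = (227380 - 133142)*(-80796 - 5061246600) = 94238*(-5061327396) = -476969371144248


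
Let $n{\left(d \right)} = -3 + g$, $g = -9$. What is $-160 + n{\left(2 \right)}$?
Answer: $-172$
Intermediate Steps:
$n{\left(d \right)} = -12$ ($n{\left(d \right)} = -3 - 9 = -12$)
$-160 + n{\left(2 \right)} = -160 - 12 = -172$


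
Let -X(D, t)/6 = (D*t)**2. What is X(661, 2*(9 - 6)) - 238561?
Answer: -94613497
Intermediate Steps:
X(D, t) = -6*D**2*t**2
X(661, 2*(9 - 6)) - 238561 = -6*661**2*(2*(9 - 6))**2 - 238561 = -6*436921*(2*3)**2 - 238561 = -6*436921*6**2 - 238561 = -6*436921*36 - 238561 = -94374936 - 238561 = -94613497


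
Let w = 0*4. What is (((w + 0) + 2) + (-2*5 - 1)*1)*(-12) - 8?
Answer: 100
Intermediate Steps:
w = 0
(((w + 0) + 2) + (-2*5 - 1)*1)*(-12) - 8 = (((0 + 0) + 2) + (-2*5 - 1)*1)*(-12) - 8 = ((0 + 2) + (-10 - 1)*1)*(-12) - 8 = (2 - 11*1)*(-12) - 8 = (2 - 11)*(-12) - 8 = -9*(-12) - 8 = 108 - 8 = 100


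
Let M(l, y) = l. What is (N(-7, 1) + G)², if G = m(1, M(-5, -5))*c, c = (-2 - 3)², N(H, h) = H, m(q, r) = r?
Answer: 17424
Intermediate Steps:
c = 25 (c = (-5)² = 25)
G = -125 (G = -5*25 = -125)
(N(-7, 1) + G)² = (-7 - 125)² = (-132)² = 17424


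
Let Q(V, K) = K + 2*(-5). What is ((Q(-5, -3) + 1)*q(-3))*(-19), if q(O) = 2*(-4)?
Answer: -1824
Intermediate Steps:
Q(V, K) = -10 + K (Q(V, K) = K - 10 = -10 + K)
q(O) = -8
((Q(-5, -3) + 1)*q(-3))*(-19) = (((-10 - 3) + 1)*(-8))*(-19) = ((-13 + 1)*(-8))*(-19) = -12*(-8)*(-19) = 96*(-19) = -1824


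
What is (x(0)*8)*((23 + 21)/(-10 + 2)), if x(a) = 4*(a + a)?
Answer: 0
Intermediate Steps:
x(a) = 8*a (x(a) = 4*(2*a) = 8*a)
(x(0)*8)*((23 + 21)/(-10 + 2)) = ((8*0)*8)*((23 + 21)/(-10 + 2)) = (0*8)*(44/(-8)) = 0*(44*(-⅛)) = 0*(-11/2) = 0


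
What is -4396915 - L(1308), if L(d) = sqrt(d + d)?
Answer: -4396915 - 2*sqrt(654) ≈ -4.3970e+6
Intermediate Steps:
L(d) = sqrt(2)*sqrt(d) (L(d) = sqrt(2*d) = sqrt(2)*sqrt(d))
-4396915 - L(1308) = -4396915 - sqrt(2)*sqrt(1308) = -4396915 - sqrt(2)*2*sqrt(327) = -4396915 - 2*sqrt(654)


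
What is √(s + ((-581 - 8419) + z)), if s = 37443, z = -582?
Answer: √27861 ≈ 166.92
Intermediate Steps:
√(s + ((-581 - 8419) + z)) = √(37443 + ((-581 - 8419) - 582)) = √(37443 + (-9000 - 582)) = √(37443 - 9582) = √27861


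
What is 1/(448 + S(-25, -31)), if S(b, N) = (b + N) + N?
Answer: 1/361 ≈ 0.0027701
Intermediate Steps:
S(b, N) = b + 2*N (S(b, N) = (N + b) + N = b + 2*N)
1/(448 + S(-25, -31)) = 1/(448 + (-25 + 2*(-31))) = 1/(448 + (-25 - 62)) = 1/(448 - 87) = 1/361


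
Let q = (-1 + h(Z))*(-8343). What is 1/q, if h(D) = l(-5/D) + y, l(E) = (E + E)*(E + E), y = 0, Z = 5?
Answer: -1/25029 ≈ -3.9954e-5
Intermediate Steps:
l(E) = 4*E² (l(E) = (2*E)*(2*E) = 4*E²)
h(D) = 100/D² (h(D) = 4*(-5/D)² + 0 = 4*(25/D²) + 0 = 100/D² + 0 = 100/D²)
q = -25029 (q = (-1 + 100/5²)*(-8343) = (-1 + 100*(1/25))*(-8343) = (-1 + 4)*(-8343) = 3*(-8343) = -25029)
1/q = 1/(-25029) = -1/25029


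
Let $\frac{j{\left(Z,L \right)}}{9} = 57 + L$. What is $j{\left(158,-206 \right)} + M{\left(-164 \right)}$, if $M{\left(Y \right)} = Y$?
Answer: $-1505$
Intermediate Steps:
$j{\left(Z,L \right)} = 513 + 9 L$ ($j{\left(Z,L \right)} = 9 \left(57 + L\right) = 513 + 9 L$)
$j{\left(158,-206 \right)} + M{\left(-164 \right)} = \left(513 + 9 \left(-206\right)\right) - 164 = \left(513 - 1854\right) - 164 = -1341 - 164 = -1505$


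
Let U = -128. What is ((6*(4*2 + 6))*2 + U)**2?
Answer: 1600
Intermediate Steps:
((6*(4*2 + 6))*2 + U)**2 = ((6*(4*2 + 6))*2 - 128)**2 = ((6*(8 + 6))*2 - 128)**2 = ((6*14)*2 - 128)**2 = (84*2 - 128)**2 = (168 - 128)**2 = 40**2 = 1600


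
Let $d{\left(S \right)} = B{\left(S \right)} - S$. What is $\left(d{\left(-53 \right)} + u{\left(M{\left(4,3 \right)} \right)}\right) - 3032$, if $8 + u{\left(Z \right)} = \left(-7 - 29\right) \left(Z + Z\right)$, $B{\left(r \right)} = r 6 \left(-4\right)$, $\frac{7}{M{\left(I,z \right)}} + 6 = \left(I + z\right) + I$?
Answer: $- \frac{9079}{5} \approx -1815.8$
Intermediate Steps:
$M{\left(I,z \right)} = \frac{7}{-6 + z + 2 I}$ ($M{\left(I,z \right)} = \frac{7}{-6 + \left(\left(I + z\right) + I\right)} = \frac{7}{-6 + \left(z + 2 I\right)} = \frac{7}{-6 + z + 2 I}$)
$B{\left(r \right)} = - 24 r$ ($B{\left(r \right)} = 6 r \left(-4\right) = - 24 r$)
$u{\left(Z \right)} = -8 - 72 Z$ ($u{\left(Z \right)} = -8 + \left(-7 - 29\right) \left(Z + Z\right) = -8 - 36 \cdot 2 Z = -8 - 72 Z$)
$d{\left(S \right)} = - 25 S$ ($d{\left(S \right)} = - 24 S - S = - 25 S$)
$\left(d{\left(-53 \right)} + u{\left(M{\left(4,3 \right)} \right)}\right) - 3032 = \left(\left(-25\right) \left(-53\right) - \left(8 + 72 \frac{7}{-6 + 3 + 2 \cdot 4}\right)\right) - 3032 = \left(1325 - \left(8 + 72 \frac{7}{-6 + 3 + 8}\right)\right) - 3032 = \left(1325 - \left(8 + 72 \cdot \frac{7}{5}\right)\right) - 3032 = \left(1325 - \left(8 + 72 \cdot 7 \cdot \frac{1}{5}\right)\right) - 3032 = \left(1325 - \frac{544}{5}\right) - 3032 = \frac{6081}{5} - 3032 = - \frac{9079}{5}$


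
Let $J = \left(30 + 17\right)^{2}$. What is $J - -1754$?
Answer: $3963$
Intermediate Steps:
$J = 2209$ ($J = 47^{2} = 2209$)
$J - -1754 = 2209 - -1754 = 2209 + \left(-752 + 2506\right) = 2209 + 1754 = 3963$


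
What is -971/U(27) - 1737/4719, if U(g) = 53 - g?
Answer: -118649/3146 ≈ -37.714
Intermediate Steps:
-971/U(27) - 1737/4719 = -971/(53 - 1*27) - 1737/4719 = -971/(53 - 27) - 1737*1/4719 = -971/26 - 579/1573 = -118649/3146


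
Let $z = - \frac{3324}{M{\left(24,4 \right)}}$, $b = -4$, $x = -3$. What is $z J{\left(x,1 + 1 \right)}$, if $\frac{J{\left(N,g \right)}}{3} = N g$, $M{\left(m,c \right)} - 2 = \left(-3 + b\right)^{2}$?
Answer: $\frac{19944}{17} \approx 1173.2$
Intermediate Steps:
$M{\left(m,c \right)} = 51$ ($M{\left(m,c \right)} = 2 + \left(-3 - 4\right)^{2} = 2 + \left(-7\right)^{2} = 2 + 49 = 51$)
$J{\left(N,g \right)} = 3 N g$
$z = - \frac{1108}{17}$ ($z = - \frac{3324}{51} = \left(-3324\right) \frac{1}{51} = - \frac{1108}{17} \approx -65.177$)
$z J{\left(x,1 + 1 \right)} = - \frac{1108 \cdot 3 \left(-3\right) \left(1 + 1\right)}{17} = - \frac{1108 \cdot 3 \left(-3\right) 2}{17} = \left(- \frac{1108}{17}\right) \left(-18\right) = \frac{19944}{17}$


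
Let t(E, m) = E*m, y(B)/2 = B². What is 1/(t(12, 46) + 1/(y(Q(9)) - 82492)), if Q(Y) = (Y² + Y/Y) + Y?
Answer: 65930/36393359 ≈ 0.0018116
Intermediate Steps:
Q(Y) = 1 + Y + Y² (Q(Y) = (Y² + 1) + Y = (1 + Y²) + Y = 1 + Y + Y²)
y(B) = 2*B²
1/(t(12, 46) + 1/(y(Q(9)) - 82492)) = 1/(12*46 + 1/(2*(1 + 9 + 9²)² - 82492)) = 1/(552 + 1/(2*(1 + 9 + 81)² - 82492)) = 1/(552 + 1/(2*91² - 82492)) = 1/(552 + 1/(2*8281 - 82492)) = 1/(552 + 1/(16562 - 82492)) = 1/(552 + 1/(-65930)) = 1/(552 - 1/65930) = 1/(36393359/65930) = 65930/36393359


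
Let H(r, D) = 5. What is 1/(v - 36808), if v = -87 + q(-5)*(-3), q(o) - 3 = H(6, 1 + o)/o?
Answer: -1/36901 ≈ -2.7100e-5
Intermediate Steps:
q(o) = 3 + 5/o
v = -93 (v = -87 + (3 + 5/(-5))*(-3) = -87 + (3 + 5*(-⅕))*(-3) = -87 + (3 - 1)*(-3) = -87 + 2*(-3) = -87 - 6 = -93)
1/(v - 36808) = 1/(-93 - 36808) = 1/(-36901) = -1/36901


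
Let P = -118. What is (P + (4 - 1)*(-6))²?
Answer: 18496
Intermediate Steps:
(P + (4 - 1)*(-6))² = (-118 + (4 - 1)*(-6))² = (-118 + 3*(-6))² = (-118 - 18)² = (-136)² = 18496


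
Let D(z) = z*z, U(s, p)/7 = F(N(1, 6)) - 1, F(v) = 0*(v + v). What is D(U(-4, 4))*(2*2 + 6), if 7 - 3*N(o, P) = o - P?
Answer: 490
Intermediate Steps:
N(o, P) = 7/3 - o/3 + P/3 (N(o, P) = 7/3 - (o - P)/3 = 7/3 + (-o/3 + P/3) = 7/3 - o/3 + P/3)
F(v) = 0 (F(v) = 0*(2*v) = 0)
U(s, p) = -7 (U(s, p) = 7*(0 - 1) = 7*(-1) = -7)
D(z) = z²
D(U(-4, 4))*(2*2 + 6) = (-7)²*(2*2 + 6) = 49*(4 + 6) = 49*10 = 490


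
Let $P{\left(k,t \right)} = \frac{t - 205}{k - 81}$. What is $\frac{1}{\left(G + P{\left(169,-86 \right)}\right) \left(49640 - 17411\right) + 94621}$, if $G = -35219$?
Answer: $- \frac{88}{99887489279} \approx -8.8099 \cdot 10^{-10}$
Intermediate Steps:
$P{\left(k,t \right)} = \frac{-205 + t}{-81 + k}$
$\frac{1}{\left(G + P{\left(169,-86 \right)}\right) \left(49640 - 17411\right) + 94621} = \frac{1}{\left(-35219 + \frac{-205 - 86}{-81 + 169}\right) \left(49640 - 17411\right) + 94621} = \frac{1}{\left(-35219 + \frac{1}{88} \left(-291\right)\right) 32229 + 94621} = \frac{1}{\left(-35219 - \frac{291}{88}\right) 32229 + 94621} = \frac{1}{\left(- \frac{3099563}{88}\right) 32229 + 94621} = \frac{1}{- \frac{99895815927}{88} + 94621} = \frac{1}{- \frac{99887489279}{88}} = - \frac{88}{99887489279}$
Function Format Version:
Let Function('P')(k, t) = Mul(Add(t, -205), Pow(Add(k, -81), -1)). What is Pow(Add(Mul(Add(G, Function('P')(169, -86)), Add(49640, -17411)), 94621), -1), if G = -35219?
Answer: Rational(-88, 99887489279) ≈ -8.8099e-10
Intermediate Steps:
Function('P')(k, t) = Mul(Pow(Add(-81, k), -1), Add(-205, t)) (Function('P')(k, t) = Mul(Add(-205, t), Pow(Add(-81, k), -1)) = Mul(Pow(Add(-81, k), -1), Add(-205, t)))
Pow(Add(Mul(Add(G, Function('P')(169, -86)), Add(49640, -17411)), 94621), -1) = Pow(Add(Mul(Add(-35219, Mul(Pow(Add(-81, 169), -1), Add(-205, -86))), Add(49640, -17411)), 94621), -1) = Pow(Add(Mul(Add(-35219, Mul(Pow(88, -1), -291)), 32229), 94621), -1) = Pow(Add(Mul(Add(-35219, Mul(Rational(1, 88), -291)), 32229), 94621), -1) = Pow(Add(Mul(Add(-35219, Rational(-291, 88)), 32229), 94621), -1) = Pow(Add(Mul(Rational(-3099563, 88), 32229), 94621), -1) = Pow(Add(Rational(-99895815927, 88), 94621), -1) = Pow(Rational(-99887489279, 88), -1) = Rational(-88, 99887489279)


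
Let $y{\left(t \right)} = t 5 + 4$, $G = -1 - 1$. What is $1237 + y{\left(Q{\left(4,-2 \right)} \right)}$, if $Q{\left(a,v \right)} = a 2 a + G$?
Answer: $1391$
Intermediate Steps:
$G = -2$
$Q{\left(a,v \right)} = -2 + 2 a^{2}$ ($Q{\left(a,v \right)} = a 2 a - 2 = 2 a a - 2 = 2 a^{2} - 2 = -2 + 2 a^{2}$)
$y{\left(t \right)} = 4 + 5 t$ ($y{\left(t \right)} = 5 t + 4 = 4 + 5 t$)
$1237 + y{\left(Q{\left(4,-2 \right)} \right)} = 1237 + \left(4 + 5 \left(-2 + 2 \cdot 4^{2}\right)\right) = 1237 + \left(4 + 5 \left(-2 + 2 \cdot 16\right)\right) = 1237 + \left(4 + 5 \left(-2 + 32\right)\right) = 1237 + \left(4 + 5 \cdot 30\right) = 1237 + \left(4 + 150\right) = 1237 + 154 = 1391$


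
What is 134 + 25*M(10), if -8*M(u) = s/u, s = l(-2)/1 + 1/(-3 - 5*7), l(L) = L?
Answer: 120629/896 ≈ 134.63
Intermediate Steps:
s = -113/56 (s = -2/1 + 1/(-3 - 5*7) = -2*1 + (⅐)/(-8) = -2 - ⅛*⅐ = -2 - 1/56 = -113/56 ≈ -2.0179)
M(u) = 113/(448*u) (M(u) = -(-113)/(448*u) = 113/(448*u))
134 + 25*M(10) = 134 + 25*((113/448)/10) = 134 + 25*((113/448)*(⅒)) = 134 + 25*(113/4480) = 134 + 565/896 = 120629/896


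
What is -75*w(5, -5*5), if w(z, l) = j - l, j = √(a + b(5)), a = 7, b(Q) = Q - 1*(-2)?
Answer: -1875 - 75*√14 ≈ -2155.6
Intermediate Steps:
b(Q) = 2 + Q (b(Q) = Q + 2 = 2 + Q)
j = √14 (j = √(7 + (2 + 5)) = √(7 + 7) = √14 ≈ 3.7417)
w(z, l) = √14 - l
-75*w(5, -5*5) = -75*(√14 - (-5)*5) = -75*(√14 - 1*(-25)) = -75*(√14 + 25) = -75*(25 + √14) = -1875 - 75*√14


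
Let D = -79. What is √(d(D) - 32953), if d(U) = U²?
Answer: 6*I*√742 ≈ 163.44*I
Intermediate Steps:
√(d(D) - 32953) = √((-79)² - 32953) = √(6241 - 32953) = √(-26712) = 6*I*√742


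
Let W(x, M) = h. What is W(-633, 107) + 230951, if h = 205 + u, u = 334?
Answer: 231490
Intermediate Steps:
h = 539 (h = 205 + 334 = 539)
W(x, M) = 539
W(-633, 107) + 230951 = 539 + 230951 = 231490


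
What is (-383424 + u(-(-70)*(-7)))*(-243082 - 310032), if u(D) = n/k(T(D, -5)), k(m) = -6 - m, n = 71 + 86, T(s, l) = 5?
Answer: 2332935844594/11 ≈ 2.1208e+11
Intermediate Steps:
n = 157
u(D) = -157/11 (u(D) = 157/(-6 - 1*5) = 157/(-6 - 5) = 157/(-11) = 157*(-1/11) = -157/11)
(-383424 + u(-(-70)*(-7)))*(-243082 - 310032) = (-383424 - 157/11)*(-243082 - 310032) = -4217821/11*(-553114) = 2332935844594/11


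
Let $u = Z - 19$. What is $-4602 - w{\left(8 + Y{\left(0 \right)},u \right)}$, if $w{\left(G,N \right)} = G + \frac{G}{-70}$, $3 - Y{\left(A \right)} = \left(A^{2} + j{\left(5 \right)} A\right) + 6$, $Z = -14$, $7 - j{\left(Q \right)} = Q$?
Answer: $- \frac{64497}{14} \approx -4606.9$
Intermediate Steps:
$j{\left(Q \right)} = 7 - Q$
$Y{\left(A \right)} = -3 - A^{2} - 2 A$ ($Y{\left(A \right)} = 3 - \left(\left(A^{2} + \left(7 - 5\right) A\right) + 6\right) = 3 - \left(\left(A^{2} + 2 A\right) + 6\right) = 3 - \left(6 + A^{2} + 2 A\right) = -3 - A^{2} - 2 A$)
$u = -33$ ($u = -14 - 19 = -33$)
$w{\left(G,N \right)} = \frac{69 G}{70}$ ($w{\left(G,N \right)} = G + G \left(- \frac{1}{70}\right) = G - \frac{G}{70} = \frac{69 G}{70}$)
$-4602 - w{\left(8 + Y{\left(0 \right)},u \right)} = -4602 - \frac{69 \left(8 - 3\right)}{70} = -4602 - \frac{69}{70} \cdot 5 = -4602 - \frac{69}{14} = - \frac{64497}{14}$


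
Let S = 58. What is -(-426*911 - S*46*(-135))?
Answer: 27906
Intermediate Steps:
-(-426*911 - S*46*(-135)) = -(-426*911 - 58*46*(-135)) = -(-388086 - 2668*(-135)) = -(-388086 - 1*(-360180)) = -(-388086 + 360180) = -1*(-27906) = 27906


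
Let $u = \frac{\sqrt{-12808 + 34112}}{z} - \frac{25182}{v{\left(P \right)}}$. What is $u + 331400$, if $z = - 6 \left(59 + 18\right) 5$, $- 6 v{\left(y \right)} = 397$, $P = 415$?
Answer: $\frac{131716892}{397} - \frac{\sqrt{5326}}{1155} \approx 3.3178 \cdot 10^{5}$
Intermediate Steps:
$v{\left(y \right)} = - \frac{397}{6}$ ($v{\left(y \right)} = \left(- \frac{1}{6}\right) 397 = - \frac{397}{6}$)
$z = -2310$ ($z = \left(-6\right) 77 \cdot 5 = \left(-462\right) 5 = -2310$)
$u = \frac{151092}{397} - \frac{\sqrt{5326}}{1155}$ ($u = \frac{\sqrt{-12808 + 34112}}{-2310} - \frac{25182}{- \frac{397}{6}} = \sqrt{21304} \left(- \frac{1}{2310}\right) - - \frac{151092}{397} = 2 \sqrt{5326} \left(- \frac{1}{2310}\right) + \frac{151092}{397} = - \frac{\sqrt{5326}}{1155} + \frac{151092}{397} = \frac{151092}{397} - \frac{\sqrt{5326}}{1155} \approx 380.52$)
$u + 331400 = \left(\frac{151092}{397} - \frac{\sqrt{5326}}{1155}\right) + 331400 = \frac{131716892}{397} - \frac{\sqrt{5326}}{1155}$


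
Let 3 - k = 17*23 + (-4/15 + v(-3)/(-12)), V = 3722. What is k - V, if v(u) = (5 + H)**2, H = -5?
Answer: -61646/15 ≈ -4109.7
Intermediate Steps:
v(u) = 0 (v(u) = (5 - 5)**2 = 0**2 = 0)
k = -5816/15 (k = 3 - (17*23 + (-4/15 + 0/(-12))) = 3 - (391 + (-4*1/15 + 0*(-1/12))) = 3 - (391 + (-4/15 + 0)) = 3 - (391 - 4/15) = 3 - 1*5861/15 = 3 - 5861/15 = -5816/15 ≈ -387.73)
k - V = -5816/15 - 1*3722 = -5816/15 - 3722 = -61646/15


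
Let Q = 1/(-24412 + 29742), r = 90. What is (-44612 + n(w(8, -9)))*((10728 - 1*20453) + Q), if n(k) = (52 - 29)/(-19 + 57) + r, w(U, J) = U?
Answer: 87693856303437/202540 ≈ 4.3297e+8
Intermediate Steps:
Q = 1/5330 ≈ 0.00018762
n(k) = 3443/38 (n(k) = (52 - 29)/(-19 + 57) + 90 = 23/38 + 90 = 3443/38)
(-44612 + n(w(8, -9)))*((10728 - 1*20453) + Q) = (-44612 + 3443/38)*((10728 - 1*20453) + 1/5330) = -1691813*((10728 - 20453) + 1/5330)/38 = -1691813*(-9725 + 1/5330)/38 = -1691813/38*(-51834249/5330) = 87693856303437/202540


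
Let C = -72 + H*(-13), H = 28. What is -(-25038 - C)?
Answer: 24602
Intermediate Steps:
C = -436 (C = -72 + 28*(-13) = -72 - 364 = -436)
-(-25038 - C) = -(-25038 - 1*(-436)) = -(-25038 + 436) = -1*(-24602) = 24602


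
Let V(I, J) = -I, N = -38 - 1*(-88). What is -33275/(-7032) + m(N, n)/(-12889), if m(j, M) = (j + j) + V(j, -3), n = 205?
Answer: 428529875/90635448 ≈ 4.7281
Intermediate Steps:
N = 50 (N = -38 + 88 = 50)
m(j, M) = j (m(j, M) = (j + j) - j = 2*j - j = j)
-33275/(-7032) + m(N, n)/(-12889) = -33275/(-7032) + 50/(-12889) = -33275*(-1/7032) + 50*(-1/12889) = 33275/7032 - 50/12889 = 428529875/90635448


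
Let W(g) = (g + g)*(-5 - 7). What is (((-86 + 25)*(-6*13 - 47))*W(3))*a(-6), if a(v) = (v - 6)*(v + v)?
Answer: -79056000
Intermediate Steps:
a(v) = 2*v*(-6 + v) (a(v) = (-6 + v)*(2*v) = 2*v*(-6 + v))
W(g) = -24*g (W(g) = (2*g)*(-12) = -24*g)
(((-86 + 25)*(-6*13 - 47))*W(3))*a(-6) = (((-86 + 25)*(-6*13 - 47))*(-24*3))*(2*(-6)*(-6 - 6)) = (-61*(-78 - 47)*(-72))*(2*(-6)*(-12)) = (-61*(-125)*(-72))*144 = (7625*(-72))*144 = -549000*144 = -79056000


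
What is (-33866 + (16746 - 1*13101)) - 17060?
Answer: -47281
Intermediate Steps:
(-33866 + (16746 - 1*13101)) - 17060 = (-33866 + (16746 - 13101)) - 17060 = (-33866 + 3645) - 17060 = -30221 - 17060 = -47281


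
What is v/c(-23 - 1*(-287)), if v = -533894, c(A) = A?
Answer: -266947/132 ≈ -2022.3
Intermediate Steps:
v/c(-23 - 1*(-287)) = -533894/(-23 - 1*(-287)) = -533894/(-23 + 287) = -533894/264 = -533894*1/264 = -266947/132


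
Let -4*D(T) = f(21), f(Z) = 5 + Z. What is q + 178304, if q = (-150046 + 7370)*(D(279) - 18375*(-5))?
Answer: -13107251802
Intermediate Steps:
D(T) = -13/2 (D(T) = -(5 + 21)/4 = -¼*26 = -13/2)
q = -13107430106 (q = (-150046 + 7370)*(-13/2 - 18375*(-5)) = -142676*(-13/2 + 91875) = -142676*183737/2 = -13107430106)
q + 178304 = -13107430106 + 178304 = -13107251802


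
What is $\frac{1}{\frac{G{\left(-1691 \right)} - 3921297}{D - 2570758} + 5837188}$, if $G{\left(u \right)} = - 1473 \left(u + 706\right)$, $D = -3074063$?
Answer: $\frac{1881607}{10983294624580} \approx 1.7132 \cdot 10^{-7}$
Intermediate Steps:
$G{\left(u \right)} = -1039938 - 1473 u$ ($G{\left(u \right)} = - 1473 \left(706 + u\right) = -1039938 - 1473 u$)
$\frac{1}{\frac{G{\left(-1691 \right)} - 3921297}{D - 2570758} + 5837188} = \frac{1}{\frac{\left(-1039938 - -2490843\right) - 3921297}{-3074063 - 2570758} + 5837188} = \frac{1}{\frac{\left(-1039938 + 2490843\right) - 3921297}{-5644821} + 5837188} = \frac{1}{\left(1450905 - 3921297\right) \left(- \frac{1}{5644821}\right) + 5837188} = \frac{1}{\left(-2470392\right) \left(- \frac{1}{5644821}\right) + 5837188} = \frac{1}{\frac{823464}{1881607} + 5837188} = \frac{1}{\frac{10983294624580}{1881607}} = \frac{1881607}{10983294624580}$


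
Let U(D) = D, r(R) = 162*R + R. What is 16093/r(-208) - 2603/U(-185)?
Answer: 85274907/6272240 ≈ 13.596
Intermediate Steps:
r(R) = 163*R
16093/r(-208) - 2603/U(-185) = 16093/((163*(-208))) - 2603/(-185) = 16093/(-33904) - 2603*(-1/185) = 16093*(-1/33904) + 2603/185 = -16093/33904 + 2603/185 = 85274907/6272240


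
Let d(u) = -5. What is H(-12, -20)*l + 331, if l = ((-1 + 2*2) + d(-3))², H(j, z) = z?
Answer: 251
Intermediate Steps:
l = 4 (l = ((-1 + 2*2) - 5)² = ((-1 + 4) - 5)² = (3 - 5)² = (-2)² = 4)
H(-12, -20)*l + 331 = -20*4 + 331 = -80 + 331 = 251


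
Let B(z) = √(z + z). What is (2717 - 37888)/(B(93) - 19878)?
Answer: 116521523/65855783 + 35171*√186/395134698 ≈ 1.7706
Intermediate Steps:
B(z) = √2*√z (B(z) = √(2*z) = √2*√z)
(2717 - 37888)/(B(93) - 19878) = (2717 - 37888)/(√2*√93 - 19878) = -35171/(√186 - 19878) = -35171/(-19878 + √186)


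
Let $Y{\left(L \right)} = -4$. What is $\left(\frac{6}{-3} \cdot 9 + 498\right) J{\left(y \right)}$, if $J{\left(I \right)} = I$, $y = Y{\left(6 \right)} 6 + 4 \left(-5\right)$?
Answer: $-21120$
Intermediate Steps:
$y = -44$ ($y = \left(-4\right) 6 + 4 \left(-5\right) = -24 - 20 = -44$)
$\left(\frac{6}{-3} \cdot 9 + 498\right) J{\left(y \right)} = \left(\frac{6}{-3} \cdot 9 + 498\right) \left(-44\right) = \left(6 \left(- \frac{1}{3}\right) 9 + 498\right) \left(-44\right) = \left(\left(-2\right) 9 + 498\right) \left(-44\right) = \left(-18 + 498\right) \left(-44\right) = 480 \left(-44\right) = -21120$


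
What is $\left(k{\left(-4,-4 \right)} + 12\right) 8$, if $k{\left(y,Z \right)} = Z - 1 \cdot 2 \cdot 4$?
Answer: $0$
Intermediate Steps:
$k{\left(y,Z \right)} = -8 + Z$ ($k{\left(y,Z \right)} = Z - 2 \cdot 4 = Z - 8 = -8 + Z$)
$\left(k{\left(-4,-4 \right)} + 12\right) 8 = \left(\left(-8 - 4\right) + 12\right) 8 = \left(-12 + 12\right) 8 = 0 \cdot 8 = 0$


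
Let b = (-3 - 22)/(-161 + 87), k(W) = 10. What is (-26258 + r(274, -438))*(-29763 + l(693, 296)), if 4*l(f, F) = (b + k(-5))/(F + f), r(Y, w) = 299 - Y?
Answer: 6177473685063/7912 ≈ 7.8077e+8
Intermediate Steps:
b = 25/74 (b = -25/(-74) = -25*(-1/74) = 25/74 ≈ 0.33784)
l(f, F) = 765/(296*(F + f)) (l(f, F) = ((25/74 + 10)/(F + f))/4 = (765/(74*(F + f)))/4 = 765/(296*(F + f)))
(-26258 + r(274, -438))*(-29763 + l(693, 296)) = (-26258 + (299 - 1*274))*(-29763 + 765/(296*(296 + 693))) = (-26258 + (299 - 274))*(-29763 + (765/296)/989) = (-26258 + 25)*(-29763 + (765/296)*(1/989)) = -26233*(-29763 + 765/292744) = -26233*(-8712938907/292744) = 6177473685063/7912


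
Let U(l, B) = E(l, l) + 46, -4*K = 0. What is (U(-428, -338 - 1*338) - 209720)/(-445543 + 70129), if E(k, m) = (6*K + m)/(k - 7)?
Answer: 45603881/81652545 ≈ 0.55851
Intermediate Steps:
K = 0 (K = -1/4*0 = 0)
E(k, m) = m/(-7 + k) (E(k, m) = (6*0 + m)/(k - 7) = (0 + m)/(-7 + k) = m/(-7 + k))
U(l, B) = 46 + l/(-7 + l) (U(l, B) = l/(-7 + l) + 46 = 46 + l/(-7 + l))
(U(-428, -338 - 1*338) - 209720)/(-445543 + 70129) = ((-322 + 47*(-428))/(-7 - 428) - 209720)/(-445543 + 70129) = ((-322 - 20116)/(-435) - 209720)/(-375414) = (-1/435*(-20438) - 209720)*(-1/375414) = (20438/435 - 209720)*(-1/375414) = -91207762/435*(-1/375414) = 45603881/81652545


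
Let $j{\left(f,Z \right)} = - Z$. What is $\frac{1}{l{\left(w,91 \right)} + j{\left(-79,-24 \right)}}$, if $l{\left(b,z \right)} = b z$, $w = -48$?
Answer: $- \frac{1}{4344} \approx -0.0002302$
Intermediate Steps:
$\frac{1}{l{\left(w,91 \right)} + j{\left(-79,-24 \right)}} = \frac{1}{\left(-48\right) 91 - -24} = \frac{1}{-4368 + 24} = \frac{1}{-4344} = - \frac{1}{4344}$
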